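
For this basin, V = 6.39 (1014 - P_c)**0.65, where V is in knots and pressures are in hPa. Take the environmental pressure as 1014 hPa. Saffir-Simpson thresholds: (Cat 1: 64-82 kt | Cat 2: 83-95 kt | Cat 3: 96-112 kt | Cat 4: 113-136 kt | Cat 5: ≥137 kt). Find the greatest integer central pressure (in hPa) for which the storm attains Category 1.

Category 1 begins at V = 64 kt.
Required ΔP = (64/6.39)^(1/0.65) = 10.016^1.538 ≈ 34.63 hPa.
P_c ≤ 1014 − 34.63 = 979.37, so the highest integer P_c is 979 hPa.

979 hPa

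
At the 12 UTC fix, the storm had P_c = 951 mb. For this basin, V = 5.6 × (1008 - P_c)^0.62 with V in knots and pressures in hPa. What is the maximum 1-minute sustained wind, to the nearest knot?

ΔP = 1008 − 951 = 57 mb.
57^0.62 ≈ 12.264.
V ≈ 5.6 × 12.264 ≈ 68.7 kt.

69 kt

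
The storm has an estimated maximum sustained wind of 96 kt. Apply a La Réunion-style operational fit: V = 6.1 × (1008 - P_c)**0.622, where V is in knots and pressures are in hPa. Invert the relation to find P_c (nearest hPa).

924 hPa

ΔP = (V / 6.1)^(1/0.622) = (96/6.1)^1.608.
96/6.1 = 15.738; 15.738^1.608 ≈ 84.01 hPa.
P_c = 1008 − 84.01 = 923.99 ≈ 924 hPa.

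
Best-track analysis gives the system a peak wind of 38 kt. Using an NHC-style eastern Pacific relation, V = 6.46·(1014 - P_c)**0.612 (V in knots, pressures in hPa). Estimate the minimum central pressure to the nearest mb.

996 mb

ΔP = (V / 6.46)^(1/0.612) = (38/6.46)^1.634.
38/6.46 = 5.882; 5.882^1.634 ≈ 18.09 mb.
P_c = 1014 − 18.09 = 995.91 ≈ 996 mb.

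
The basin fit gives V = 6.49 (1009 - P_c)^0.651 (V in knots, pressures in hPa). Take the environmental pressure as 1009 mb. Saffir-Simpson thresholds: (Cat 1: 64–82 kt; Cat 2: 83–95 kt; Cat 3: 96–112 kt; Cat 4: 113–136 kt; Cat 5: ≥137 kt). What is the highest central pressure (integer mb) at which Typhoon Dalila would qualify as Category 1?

Category 1 begins at V = 64 kt.
Required ΔP = (64/6.49)^(1/0.651) = 9.861^1.536 ≈ 33.63 mb.
P_c ≤ 1009 − 33.63 = 975.37, so the highest integer P_c is 975 mb.

975 mb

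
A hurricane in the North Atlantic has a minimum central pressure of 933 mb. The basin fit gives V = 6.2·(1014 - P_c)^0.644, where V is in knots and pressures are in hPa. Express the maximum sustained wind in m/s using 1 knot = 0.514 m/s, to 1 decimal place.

ΔP = 1014 − 933 = 81 mb.
V ≈ 6.2 × 81^0.644 = 6.2 × 16.946 ≈ 105.065 kt.
105.065 × 0.514 ≈ 54.00 m/s → 54.0 m/s.

54.0 m/s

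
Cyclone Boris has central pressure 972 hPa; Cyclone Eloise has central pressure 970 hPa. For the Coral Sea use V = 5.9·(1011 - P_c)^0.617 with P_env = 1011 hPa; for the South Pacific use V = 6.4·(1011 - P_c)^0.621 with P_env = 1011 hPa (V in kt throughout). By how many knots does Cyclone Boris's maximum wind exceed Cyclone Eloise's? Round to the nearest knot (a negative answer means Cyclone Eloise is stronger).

-8 kt

Cyclone Boris: ΔP = 39; V ≈ 5.9 × 39^0.617 ≈ 56.56 kt.
Cyclone Eloise: ΔP = 41; V ≈ 6.4 × 41^0.621 ≈ 64.23 kt.
Difference ≈ 56.56 − 64.23 = -7.67 → -8 kt.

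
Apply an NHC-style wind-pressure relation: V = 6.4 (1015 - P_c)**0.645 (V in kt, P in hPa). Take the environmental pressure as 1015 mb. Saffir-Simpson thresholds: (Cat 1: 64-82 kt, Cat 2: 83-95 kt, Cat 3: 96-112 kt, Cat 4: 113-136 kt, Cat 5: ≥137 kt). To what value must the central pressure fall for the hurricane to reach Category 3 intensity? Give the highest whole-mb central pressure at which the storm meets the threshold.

948 mb

Category 3 begins at V = 96 kt.
Required ΔP = (96/6.4)^(1/0.645) = 15.000^1.550 ≈ 66.59 mb.
P_c ≤ 1015 − 66.59 = 948.41, so the highest integer P_c is 948 mb.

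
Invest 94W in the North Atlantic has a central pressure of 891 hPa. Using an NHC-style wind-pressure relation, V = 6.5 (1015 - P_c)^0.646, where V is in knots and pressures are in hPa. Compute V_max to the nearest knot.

146 kt

ΔP = 1015 − 891 = 124 hPa.
124^0.646 ≈ 22.509.
V ≈ 6.5 × 22.509 ≈ 146.3 kt.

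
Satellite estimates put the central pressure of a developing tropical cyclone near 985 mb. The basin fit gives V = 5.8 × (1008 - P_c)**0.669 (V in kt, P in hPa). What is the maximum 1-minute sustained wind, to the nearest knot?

ΔP = 1008 − 985 = 23 mb.
23^0.669 ≈ 8.147.
V ≈ 5.8 × 8.147 ≈ 47.3 kt.

47 kt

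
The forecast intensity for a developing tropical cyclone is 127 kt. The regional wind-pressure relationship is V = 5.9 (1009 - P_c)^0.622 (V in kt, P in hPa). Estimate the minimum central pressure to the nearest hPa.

870 hPa

ΔP = (V / 5.9)^(1/0.622) = (127/5.9)^1.608.
127/5.9 = 21.525; 21.525^1.608 ≈ 139.00 hPa.
P_c = 1009 − 139.00 = 870.00 ≈ 870 hPa.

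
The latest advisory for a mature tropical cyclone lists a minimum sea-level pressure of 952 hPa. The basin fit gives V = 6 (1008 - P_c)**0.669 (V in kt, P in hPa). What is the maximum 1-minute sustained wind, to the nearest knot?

ΔP = 1008 − 952 = 56 hPa.
56^0.669 ≈ 14.775.
V ≈ 6 × 14.775 ≈ 88.7 kt.

89 kt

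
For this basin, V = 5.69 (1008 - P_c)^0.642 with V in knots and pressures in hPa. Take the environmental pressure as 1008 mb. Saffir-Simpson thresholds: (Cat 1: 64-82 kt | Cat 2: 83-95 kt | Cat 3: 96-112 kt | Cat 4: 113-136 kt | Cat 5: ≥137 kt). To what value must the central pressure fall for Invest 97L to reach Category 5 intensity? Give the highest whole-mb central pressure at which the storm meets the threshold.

866 mb

Category 5 begins at V = 137 kt.
Required ΔP = (137/5.69)^(1/0.642) = 24.077^1.558 ≈ 141.92 mb.
P_c ≤ 1008 − 141.92 = 866.08, so the highest integer P_c is 866 mb.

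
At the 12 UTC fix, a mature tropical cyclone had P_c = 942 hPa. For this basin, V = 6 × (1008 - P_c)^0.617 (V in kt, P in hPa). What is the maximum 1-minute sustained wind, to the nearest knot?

80 kt

ΔP = 1008 − 942 = 66 hPa.
66^0.617 ≈ 13.264.
V ≈ 6 × 13.264 ≈ 79.6 kt.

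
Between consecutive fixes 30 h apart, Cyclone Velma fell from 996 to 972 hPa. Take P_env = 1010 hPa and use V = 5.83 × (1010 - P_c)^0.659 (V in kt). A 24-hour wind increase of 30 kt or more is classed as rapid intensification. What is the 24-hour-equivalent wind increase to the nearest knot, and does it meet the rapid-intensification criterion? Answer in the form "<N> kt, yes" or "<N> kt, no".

V₁: ΔP = 14, V ≈ 5.83 × 14^0.659 ≈ 33.19 kt.
V₂: ΔP = 38, V ≈ 5.83 × 38^0.659 ≈ 64.08 kt.
ΔV over 30 h = 30.89 kt → 24 h equivalent = 30.89 × 24/30 ≈ 24.71 kt.
25 kt < 30 kt ⇒ not rapid intensification.

25 kt, no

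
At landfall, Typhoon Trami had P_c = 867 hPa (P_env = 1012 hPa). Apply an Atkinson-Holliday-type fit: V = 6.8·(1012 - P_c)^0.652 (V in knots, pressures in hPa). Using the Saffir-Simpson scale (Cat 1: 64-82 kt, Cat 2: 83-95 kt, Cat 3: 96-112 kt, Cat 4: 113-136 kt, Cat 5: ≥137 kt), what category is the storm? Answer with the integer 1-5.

ΔP = 1012 − 867 = 145 hPa.
V ≈ 6.8 × 145^0.652 = 6.8 × 25.66 ≈ 174 kt.
174 kt falls in the Category 5 band.

5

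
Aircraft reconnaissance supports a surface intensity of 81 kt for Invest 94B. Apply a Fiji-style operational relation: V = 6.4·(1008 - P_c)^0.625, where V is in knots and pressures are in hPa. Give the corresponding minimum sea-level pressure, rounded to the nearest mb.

950 mb

ΔP = (V / 6.4)^(1/0.625) = (81/6.4)^1.600.
81/6.4 = 12.656; 12.656^1.600 ≈ 58.03 mb.
P_c = 1008 − 58.03 = 949.97 ≈ 950 mb.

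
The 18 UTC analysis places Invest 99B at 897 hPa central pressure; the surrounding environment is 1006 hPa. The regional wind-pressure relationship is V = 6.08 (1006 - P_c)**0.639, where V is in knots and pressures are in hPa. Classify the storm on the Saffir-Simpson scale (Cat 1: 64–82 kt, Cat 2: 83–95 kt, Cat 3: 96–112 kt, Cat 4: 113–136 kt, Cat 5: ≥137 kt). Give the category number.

4

ΔP = 1006 − 897 = 109 hPa.
V ≈ 6.08 × 109^0.639 = 6.08 × 20.04 ≈ 122 kt.
122 kt falls in the Category 4 band.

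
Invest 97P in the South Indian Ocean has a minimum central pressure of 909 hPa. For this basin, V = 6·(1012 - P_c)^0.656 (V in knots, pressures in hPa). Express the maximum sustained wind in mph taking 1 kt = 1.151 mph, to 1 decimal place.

ΔP = 1012 − 909 = 103 hPa.
V ≈ 6 × 103^0.656 = 6 × 20.913 ≈ 125.479 kt.
125.479 × 1.151 ≈ 144.43 mph → 144.4 mph.

144.4 mph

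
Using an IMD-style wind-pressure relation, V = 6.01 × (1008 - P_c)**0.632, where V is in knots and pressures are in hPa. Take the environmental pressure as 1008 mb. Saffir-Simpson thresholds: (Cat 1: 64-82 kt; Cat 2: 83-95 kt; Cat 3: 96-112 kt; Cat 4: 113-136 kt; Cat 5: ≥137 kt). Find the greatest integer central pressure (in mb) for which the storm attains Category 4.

904 mb

Category 4 begins at V = 113 kt.
Required ΔP = (113/6.01)^(1/0.632) = 18.802^1.582 ≈ 103.79 mb.
P_c ≤ 1008 − 103.79 = 904.21, so the highest integer P_c is 904 mb.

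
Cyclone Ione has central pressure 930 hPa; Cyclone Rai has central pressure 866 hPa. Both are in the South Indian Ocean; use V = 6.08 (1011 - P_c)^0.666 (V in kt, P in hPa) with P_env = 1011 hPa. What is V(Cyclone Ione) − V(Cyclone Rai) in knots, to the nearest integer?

Cyclone Ione: ΔP = 81; V ≈ 6.08 × 81^0.666 ≈ 113.49 kt.
Cyclone Rai: ΔP = 145; V ≈ 6.08 × 145^0.666 ≈ 167.25 kt.
Difference ≈ 113.49 − 167.25 = -53.76 → -54 kt.

-54 kt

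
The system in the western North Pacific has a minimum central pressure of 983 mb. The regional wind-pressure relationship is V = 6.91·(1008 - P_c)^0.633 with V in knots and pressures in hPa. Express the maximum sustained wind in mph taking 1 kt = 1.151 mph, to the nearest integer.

ΔP = 1008 − 983 = 25 mb.
V ≈ 6.91 × 25^0.633 = 6.91 × 7.672 ≈ 53.012 kt.
53.012 × 1.151 ≈ 61.02 mph → 61 mph.

61 mph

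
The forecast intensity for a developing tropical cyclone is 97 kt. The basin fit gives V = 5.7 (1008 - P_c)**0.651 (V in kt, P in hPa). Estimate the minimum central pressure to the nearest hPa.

ΔP = (V / 5.7)^(1/0.651) = (97/5.7)^1.536.
97/5.7 = 17.018; 17.018^1.536 ≈ 77.76 hPa.
P_c = 1008 − 77.76 = 930.24 ≈ 930 hPa.

930 hPa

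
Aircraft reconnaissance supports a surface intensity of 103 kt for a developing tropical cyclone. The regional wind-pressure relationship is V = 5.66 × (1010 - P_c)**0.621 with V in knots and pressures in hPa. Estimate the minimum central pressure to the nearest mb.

903 mb

ΔP = (V / 5.66)^(1/0.621) = (103/5.66)^1.610.
103/5.66 = 18.198; 18.198^1.610 ≈ 106.91 mb.
P_c = 1010 − 106.91 = 903.09 ≈ 903 mb.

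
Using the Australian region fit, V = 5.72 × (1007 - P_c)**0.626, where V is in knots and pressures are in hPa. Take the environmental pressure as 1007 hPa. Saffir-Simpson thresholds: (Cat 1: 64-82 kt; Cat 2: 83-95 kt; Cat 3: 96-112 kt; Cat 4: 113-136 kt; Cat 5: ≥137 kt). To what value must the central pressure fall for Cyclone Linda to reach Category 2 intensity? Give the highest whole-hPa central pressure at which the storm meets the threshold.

935 hPa

Category 2 begins at V = 83 kt.
Required ΔP = (83/5.72)^(1/0.626) = 14.510^1.597 ≈ 71.73 hPa.
P_c ≤ 1007 − 71.73 = 935.27, so the highest integer P_c is 935 hPa.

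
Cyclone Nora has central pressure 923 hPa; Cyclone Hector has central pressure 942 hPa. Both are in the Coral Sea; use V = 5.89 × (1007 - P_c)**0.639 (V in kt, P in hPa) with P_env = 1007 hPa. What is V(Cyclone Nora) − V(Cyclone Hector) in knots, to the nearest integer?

15 kt

Cyclone Nora: ΔP = 84; V ≈ 5.89 × 84^0.639 ≈ 99.94 kt.
Cyclone Hector: ΔP = 65; V ≈ 5.89 × 65^0.639 ≈ 84.83 kt.
Difference ≈ 99.94 − 84.83 = 15.11 → 15 kt.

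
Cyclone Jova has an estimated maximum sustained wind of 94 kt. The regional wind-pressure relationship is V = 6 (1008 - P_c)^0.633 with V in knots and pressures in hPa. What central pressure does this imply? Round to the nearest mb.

931 mb

ΔP = (V / 6)^(1/0.633) = (94/6)^1.580.
94/6 = 15.667; 15.667^1.580 ≈ 77.23 mb.
P_c = 1008 − 77.23 = 930.77 ≈ 931 mb.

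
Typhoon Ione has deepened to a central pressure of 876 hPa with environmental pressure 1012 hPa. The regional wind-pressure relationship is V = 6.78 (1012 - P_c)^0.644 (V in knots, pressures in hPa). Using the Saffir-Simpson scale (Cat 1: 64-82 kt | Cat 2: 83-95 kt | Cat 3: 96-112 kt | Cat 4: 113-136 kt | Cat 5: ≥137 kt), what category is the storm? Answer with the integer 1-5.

ΔP = 1012 − 876 = 136 hPa.
V ≈ 6.78 × 136^0.644 = 6.78 × 23.66 ≈ 160 kt.
160 kt falls in the Category 5 band.

5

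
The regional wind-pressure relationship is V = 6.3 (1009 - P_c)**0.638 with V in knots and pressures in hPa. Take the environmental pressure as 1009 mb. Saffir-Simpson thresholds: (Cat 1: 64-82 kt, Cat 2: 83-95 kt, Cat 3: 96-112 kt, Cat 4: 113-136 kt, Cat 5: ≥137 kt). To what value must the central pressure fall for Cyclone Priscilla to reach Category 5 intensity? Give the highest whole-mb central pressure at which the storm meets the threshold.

884 mb

Category 5 begins at V = 137 kt.
Required ΔP = (137/6.3)^(1/0.638) = 21.746^1.567 ≈ 124.80 mb.
P_c ≤ 1009 − 124.80 = 884.20, so the highest integer P_c is 884 mb.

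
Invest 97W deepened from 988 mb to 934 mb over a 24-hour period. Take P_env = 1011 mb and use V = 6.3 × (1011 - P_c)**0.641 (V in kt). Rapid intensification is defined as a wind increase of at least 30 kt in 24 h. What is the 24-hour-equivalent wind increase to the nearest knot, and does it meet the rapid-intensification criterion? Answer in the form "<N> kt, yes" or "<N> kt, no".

V₁: ΔP = 23, V ≈ 6.3 × 23^0.641 ≈ 47.01 kt.
V₂: ΔP = 77, V ≈ 6.3 × 77^0.641 ≈ 102.00 kt.
ΔV over 24 h = 54.99 kt → 24 h equivalent = 54.99 × 24/24 ≈ 54.99 kt.
55 kt ≥ 30 kt ⇒ rapid intensification.

55 kt, yes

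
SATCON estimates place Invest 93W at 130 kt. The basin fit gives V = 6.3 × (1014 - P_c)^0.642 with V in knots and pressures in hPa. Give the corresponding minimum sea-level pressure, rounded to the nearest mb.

ΔP = (V / 6.3)^(1/0.642) = (130/6.3)^1.558.
130/6.3 = 20.635; 20.635^1.558 ≈ 111.60 mb.
P_c = 1014 − 111.60 = 902.40 ≈ 902 mb.

902 mb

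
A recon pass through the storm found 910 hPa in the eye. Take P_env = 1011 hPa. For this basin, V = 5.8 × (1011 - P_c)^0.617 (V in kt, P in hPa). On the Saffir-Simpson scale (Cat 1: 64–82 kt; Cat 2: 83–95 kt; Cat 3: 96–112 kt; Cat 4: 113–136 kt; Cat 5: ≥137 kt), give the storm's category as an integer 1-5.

ΔP = 1011 − 910 = 101 hPa.
V ≈ 5.8 × 101^0.617 = 5.8 × 17.25 ≈ 100 kt.
100 kt falls in the Category 3 band.

3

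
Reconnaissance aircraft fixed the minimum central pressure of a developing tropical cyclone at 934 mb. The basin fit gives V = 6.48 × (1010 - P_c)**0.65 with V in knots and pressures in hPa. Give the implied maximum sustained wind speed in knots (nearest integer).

108 kt

ΔP = 1010 − 934 = 76 mb.
76^0.65 ≈ 16.693.
V ≈ 6.48 × 16.693 ≈ 108.2 kt.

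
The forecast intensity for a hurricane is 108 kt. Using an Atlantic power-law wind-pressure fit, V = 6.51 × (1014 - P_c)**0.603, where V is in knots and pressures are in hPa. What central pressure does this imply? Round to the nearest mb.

909 mb

ΔP = (V / 6.51)^(1/0.603) = (108/6.51)^1.658.
108/6.51 = 16.590; 16.590^1.658 ≈ 105.43 mb.
P_c = 1014 − 105.43 = 908.57 ≈ 909 mb.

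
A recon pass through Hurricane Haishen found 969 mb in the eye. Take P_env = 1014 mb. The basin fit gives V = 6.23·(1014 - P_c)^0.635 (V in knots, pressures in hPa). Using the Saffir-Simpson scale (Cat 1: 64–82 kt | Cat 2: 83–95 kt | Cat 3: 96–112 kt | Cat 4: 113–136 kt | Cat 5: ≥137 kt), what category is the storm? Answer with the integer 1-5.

1

ΔP = 1014 − 969 = 45 mb.
V ≈ 6.23 × 45^0.635 = 6.23 × 11.21 ≈ 70 kt.
70 kt falls in the Category 1 band.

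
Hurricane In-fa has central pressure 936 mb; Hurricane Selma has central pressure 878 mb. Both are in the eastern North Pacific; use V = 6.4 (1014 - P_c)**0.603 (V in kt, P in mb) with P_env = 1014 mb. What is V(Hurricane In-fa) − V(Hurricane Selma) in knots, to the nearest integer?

Hurricane In-fa: ΔP = 78; V ≈ 6.4 × 78^0.603 ≈ 88.53 kt.
Hurricane Selma: ΔP = 136; V ≈ 6.4 × 136^0.603 ≈ 123.80 kt.
Difference ≈ 88.53 − 123.80 = -35.27 → -35 kt.

-35 kt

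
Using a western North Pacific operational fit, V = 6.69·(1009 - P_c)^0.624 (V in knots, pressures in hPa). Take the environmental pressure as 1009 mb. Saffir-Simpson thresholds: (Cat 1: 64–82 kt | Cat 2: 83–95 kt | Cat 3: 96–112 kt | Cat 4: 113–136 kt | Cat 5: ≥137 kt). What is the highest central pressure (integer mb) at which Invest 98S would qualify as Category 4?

Category 4 begins at V = 113 kt.
Required ΔP = (113/6.69)^(1/0.624) = 16.891^1.603 ≈ 92.77 mb.
P_c ≤ 1009 − 92.77 = 916.23, so the highest integer P_c is 916 mb.

916 mb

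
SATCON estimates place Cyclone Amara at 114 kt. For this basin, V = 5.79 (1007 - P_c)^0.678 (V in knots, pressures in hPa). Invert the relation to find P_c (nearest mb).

ΔP = (V / 5.79)^(1/0.678) = (114/5.79)^1.475.
114/5.79 = 19.689; 19.689^1.475 ≈ 81.08 mb.
P_c = 1007 − 81.08 = 925.92 ≈ 926 mb.

926 mb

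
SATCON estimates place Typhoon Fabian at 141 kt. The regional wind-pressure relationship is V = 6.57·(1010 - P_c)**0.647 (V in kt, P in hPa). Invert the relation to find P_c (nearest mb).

ΔP = (V / 6.57)^(1/0.647) = (141/6.57)^1.546.
141/6.57 = 21.461; 21.461^1.546 ≈ 114.34 mb.
P_c = 1010 − 114.34 = 895.66 ≈ 896 mb.

896 mb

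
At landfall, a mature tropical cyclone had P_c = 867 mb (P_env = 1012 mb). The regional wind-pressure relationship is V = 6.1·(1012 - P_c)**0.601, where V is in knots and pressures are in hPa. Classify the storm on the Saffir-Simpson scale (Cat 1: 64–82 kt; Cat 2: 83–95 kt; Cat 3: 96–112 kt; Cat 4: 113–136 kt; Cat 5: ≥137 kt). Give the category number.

4

ΔP = 1012 − 867 = 145 mb.
V ≈ 6.1 × 145^0.601 = 6.1 × 19.91 ≈ 121 kt.
121 kt falls in the Category 4 band.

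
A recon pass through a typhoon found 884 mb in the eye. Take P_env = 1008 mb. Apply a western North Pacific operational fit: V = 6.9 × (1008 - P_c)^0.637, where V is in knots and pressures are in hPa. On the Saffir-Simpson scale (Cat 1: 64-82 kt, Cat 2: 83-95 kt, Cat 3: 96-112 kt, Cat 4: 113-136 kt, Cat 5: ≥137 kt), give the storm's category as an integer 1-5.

ΔP = 1008 − 884 = 124 mb.
V ≈ 6.9 × 124^0.637 = 6.9 × 21.55 ≈ 149 kt.
149 kt falls in the Category 5 band.

5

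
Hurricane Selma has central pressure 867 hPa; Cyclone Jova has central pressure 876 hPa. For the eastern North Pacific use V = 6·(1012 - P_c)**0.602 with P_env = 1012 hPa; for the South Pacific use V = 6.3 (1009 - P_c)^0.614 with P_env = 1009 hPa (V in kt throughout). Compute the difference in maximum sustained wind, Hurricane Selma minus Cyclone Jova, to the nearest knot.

-7 kt

Hurricane Selma: ΔP = 145; V ≈ 6 × 145^0.602 ≈ 120.03 kt.
Cyclone Jova: ΔP = 133; V ≈ 6.3 × 133^0.614 ≈ 126.88 kt.
Difference ≈ 120.03 − 126.88 = -6.85 → -7 kt.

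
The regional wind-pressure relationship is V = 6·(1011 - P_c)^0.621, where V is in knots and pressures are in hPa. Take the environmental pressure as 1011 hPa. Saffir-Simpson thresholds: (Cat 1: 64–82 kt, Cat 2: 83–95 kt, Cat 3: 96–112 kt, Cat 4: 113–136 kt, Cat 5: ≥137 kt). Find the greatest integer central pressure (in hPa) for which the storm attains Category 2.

Category 2 begins at V = 83 kt.
Required ΔP = (83/6)^(1/0.621) = 13.833^1.610 ≈ 68.75 hPa.
P_c ≤ 1011 − 68.75 = 942.25, so the highest integer P_c is 942 hPa.

942 hPa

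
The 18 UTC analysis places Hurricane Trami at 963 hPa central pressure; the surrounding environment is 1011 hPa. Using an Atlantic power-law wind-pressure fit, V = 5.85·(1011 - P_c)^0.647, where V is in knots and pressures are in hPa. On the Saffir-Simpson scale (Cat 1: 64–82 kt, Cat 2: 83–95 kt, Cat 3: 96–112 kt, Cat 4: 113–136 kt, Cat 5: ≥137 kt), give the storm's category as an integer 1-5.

ΔP = 1011 − 963 = 48 hPa.
V ≈ 5.85 × 48^0.647 = 5.85 × 12.24 ≈ 72 kt.
72 kt falls in the Category 1 band.

1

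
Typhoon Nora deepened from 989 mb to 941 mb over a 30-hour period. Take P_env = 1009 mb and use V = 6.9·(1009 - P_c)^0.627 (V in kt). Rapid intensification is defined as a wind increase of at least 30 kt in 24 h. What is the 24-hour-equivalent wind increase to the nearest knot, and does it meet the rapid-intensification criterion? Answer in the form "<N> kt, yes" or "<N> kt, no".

V₁: ΔP = 20, V ≈ 6.9 × 20^0.627 ≈ 45.14 kt.
V₂: ΔP = 68, V ≈ 6.9 × 68^0.627 ≈ 97.24 kt.
ΔV over 30 h = 52.10 kt → 24 h equivalent = 52.10 × 24/30 ≈ 41.68 kt.
42 kt ≥ 30 kt ⇒ rapid intensification.

42 kt, yes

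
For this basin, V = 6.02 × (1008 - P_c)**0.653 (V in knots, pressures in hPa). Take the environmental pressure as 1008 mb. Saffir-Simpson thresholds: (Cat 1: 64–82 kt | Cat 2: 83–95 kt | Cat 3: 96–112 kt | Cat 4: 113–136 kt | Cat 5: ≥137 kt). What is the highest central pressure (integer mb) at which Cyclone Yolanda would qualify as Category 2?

952 mb

Category 2 begins at V = 83 kt.
Required ΔP = (83/6.02)^(1/0.653) = 13.787^1.531 ≈ 55.59 mb.
P_c ≤ 1008 − 55.59 = 952.41, so the highest integer P_c is 952 mb.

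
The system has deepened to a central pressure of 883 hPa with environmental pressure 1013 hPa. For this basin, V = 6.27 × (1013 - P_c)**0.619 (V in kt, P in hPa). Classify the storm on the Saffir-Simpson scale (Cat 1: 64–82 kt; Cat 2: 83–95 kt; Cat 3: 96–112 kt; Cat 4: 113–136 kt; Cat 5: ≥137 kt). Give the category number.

ΔP = 1013 − 883 = 130 hPa.
V ≈ 6.27 × 130^0.619 = 6.27 × 20.35 ≈ 128 kt.
128 kt falls in the Category 4 band.

4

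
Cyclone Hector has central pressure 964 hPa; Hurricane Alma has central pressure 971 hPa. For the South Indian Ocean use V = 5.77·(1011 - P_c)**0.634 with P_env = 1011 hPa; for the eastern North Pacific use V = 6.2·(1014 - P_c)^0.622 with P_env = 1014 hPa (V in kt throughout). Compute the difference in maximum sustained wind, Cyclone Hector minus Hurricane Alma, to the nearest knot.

2 kt

Cyclone Hector: ΔP = 47; V ≈ 5.77 × 47^0.634 ≈ 66.27 kt.
Hurricane Alma: ΔP = 43; V ≈ 6.2 × 43^0.622 ≈ 64.33 kt.
Difference ≈ 66.27 − 64.33 = 1.94 → 2 kt.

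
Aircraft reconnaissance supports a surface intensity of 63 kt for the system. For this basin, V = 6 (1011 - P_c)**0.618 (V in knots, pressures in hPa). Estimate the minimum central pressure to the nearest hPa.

ΔP = (V / 6)^(1/0.618) = (63/6)^1.618.
63/6 = 10.500; 10.500^1.618 ≈ 44.92 hPa.
P_c = 1011 − 44.92 = 966.08 ≈ 966 hPa.

966 hPa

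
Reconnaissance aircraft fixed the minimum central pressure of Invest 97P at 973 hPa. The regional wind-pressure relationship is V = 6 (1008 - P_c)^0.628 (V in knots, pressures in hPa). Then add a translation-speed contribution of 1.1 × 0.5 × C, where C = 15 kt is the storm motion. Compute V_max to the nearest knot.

ΔP = 1008 − 973 = 35 hPa.
35^0.628 ≈ 9.326.
V ≈ 6 × 9.326 ≈ 56.0 kt.
Translation term: 1.1 × 0.5 × 15 = 8.25 kt.
Corrected V ≈ 64.25 kt → 64 kt.

64 kt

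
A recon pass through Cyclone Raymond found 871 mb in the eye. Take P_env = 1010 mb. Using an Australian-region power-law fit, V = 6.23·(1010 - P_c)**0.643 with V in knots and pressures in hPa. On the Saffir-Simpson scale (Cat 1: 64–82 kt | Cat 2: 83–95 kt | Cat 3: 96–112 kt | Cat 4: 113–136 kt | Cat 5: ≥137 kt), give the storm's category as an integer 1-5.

ΔP = 1010 − 871 = 139 mb.
V ≈ 6.23 × 139^0.643 = 6.23 × 23.88 ≈ 149 kt.
149 kt falls in the Category 5 band.

5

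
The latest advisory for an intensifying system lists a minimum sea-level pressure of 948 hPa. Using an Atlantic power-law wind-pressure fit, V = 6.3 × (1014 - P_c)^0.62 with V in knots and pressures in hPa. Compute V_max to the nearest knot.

85 kt

ΔP = 1014 − 948 = 66 hPa.
66^0.62 ≈ 13.431.
V ≈ 6.3 × 13.431 ≈ 84.6 kt.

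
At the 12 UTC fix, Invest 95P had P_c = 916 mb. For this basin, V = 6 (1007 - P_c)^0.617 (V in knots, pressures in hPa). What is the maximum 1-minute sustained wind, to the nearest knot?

ΔP = 1007 − 916 = 91 mb.
91^0.617 ≈ 16.171.
V ≈ 6 × 16.171 ≈ 97.0 kt.

97 kt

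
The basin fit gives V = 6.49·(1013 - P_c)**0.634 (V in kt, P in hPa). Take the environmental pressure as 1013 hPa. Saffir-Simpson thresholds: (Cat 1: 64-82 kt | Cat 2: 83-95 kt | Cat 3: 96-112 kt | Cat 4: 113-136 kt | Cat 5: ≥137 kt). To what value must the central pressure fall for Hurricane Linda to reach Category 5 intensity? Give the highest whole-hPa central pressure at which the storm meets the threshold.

890 hPa

Category 5 begins at V = 137 kt.
Required ΔP = (137/6.49)^(1/0.634) = 21.109^1.577 ≈ 122.77 hPa.
P_c ≤ 1013 − 122.77 = 890.23, so the highest integer P_c is 890 hPa.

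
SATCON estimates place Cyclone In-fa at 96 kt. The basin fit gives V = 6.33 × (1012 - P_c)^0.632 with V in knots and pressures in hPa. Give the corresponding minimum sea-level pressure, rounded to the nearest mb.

938 mb

ΔP = (V / 6.33)^(1/0.632) = (96/6.33)^1.582.
96/6.33 = 15.166; 15.166^1.582 ≈ 73.87 mb.
P_c = 1012 − 73.87 = 938.13 ≈ 938 mb.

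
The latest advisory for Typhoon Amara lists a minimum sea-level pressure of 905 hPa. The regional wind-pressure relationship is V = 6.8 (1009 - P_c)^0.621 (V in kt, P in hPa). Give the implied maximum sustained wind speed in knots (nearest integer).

ΔP = 1009 − 905 = 104 hPa.
104^0.621 ≈ 17.889.
V ≈ 6.8 × 17.889 ≈ 121.6 kt.

122 kt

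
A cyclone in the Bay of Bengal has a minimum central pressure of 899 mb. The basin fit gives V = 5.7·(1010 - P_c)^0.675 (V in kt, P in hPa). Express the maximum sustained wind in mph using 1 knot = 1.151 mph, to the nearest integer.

ΔP = 1010 − 899 = 111 mb.
V ≈ 5.7 × 111^0.675 = 5.7 × 24.021 ≈ 136.920 kt.
136.920 × 1.151 ≈ 157.60 mph → 158 mph.

158 mph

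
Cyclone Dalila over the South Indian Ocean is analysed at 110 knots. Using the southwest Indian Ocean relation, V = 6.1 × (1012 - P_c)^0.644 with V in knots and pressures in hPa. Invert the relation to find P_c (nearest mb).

923 mb

ΔP = (V / 6.1)^(1/0.644) = (110/6.1)^1.553.
110/6.1 = 18.033; 18.033^1.553 ≈ 89.21 mb.
P_c = 1012 − 89.21 = 922.79 ≈ 923 mb.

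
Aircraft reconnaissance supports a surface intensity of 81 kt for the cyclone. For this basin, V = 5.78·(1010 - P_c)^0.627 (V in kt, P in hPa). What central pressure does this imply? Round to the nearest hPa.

943 hPa

ΔP = (V / 5.78)^(1/0.627) = (81/5.78)^1.595.
81/5.78 = 14.014; 14.014^1.595 ≈ 67.40 hPa.
P_c = 1010 − 67.40 = 942.60 ≈ 943 hPa.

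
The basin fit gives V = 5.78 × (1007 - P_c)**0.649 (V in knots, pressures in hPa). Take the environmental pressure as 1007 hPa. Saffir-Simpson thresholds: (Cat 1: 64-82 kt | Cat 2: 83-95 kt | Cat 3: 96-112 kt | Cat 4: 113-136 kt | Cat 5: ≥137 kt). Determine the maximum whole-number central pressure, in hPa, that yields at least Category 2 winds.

Category 2 begins at V = 83 kt.
Required ΔP = (83/5.78)^(1/0.649) = 14.360^1.541 ≈ 60.67 hPa.
P_c ≤ 1007 − 60.67 = 946.33, so the highest integer P_c is 946 hPa.

946 hPa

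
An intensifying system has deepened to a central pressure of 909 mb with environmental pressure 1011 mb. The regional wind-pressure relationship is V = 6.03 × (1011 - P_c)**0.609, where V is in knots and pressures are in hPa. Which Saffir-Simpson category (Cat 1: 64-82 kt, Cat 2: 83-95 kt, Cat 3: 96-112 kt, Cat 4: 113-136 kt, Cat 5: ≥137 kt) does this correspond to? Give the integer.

3

ΔP = 1011 − 909 = 102 mb.
V ≈ 6.03 × 102^0.609 = 6.03 × 16.72 ≈ 101 kt.
101 kt falls in the Category 3 band.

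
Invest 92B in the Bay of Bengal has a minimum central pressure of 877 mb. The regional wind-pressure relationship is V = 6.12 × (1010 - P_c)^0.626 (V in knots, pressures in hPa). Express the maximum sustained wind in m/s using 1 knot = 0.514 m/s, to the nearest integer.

67 m/s

ΔP = 1010 − 877 = 133 mb.
V ≈ 6.12 × 133^0.626 = 6.12 × 21.357 ≈ 130.702 kt.
130.702 × 0.514 ≈ 67.18 m/s → 67 m/s.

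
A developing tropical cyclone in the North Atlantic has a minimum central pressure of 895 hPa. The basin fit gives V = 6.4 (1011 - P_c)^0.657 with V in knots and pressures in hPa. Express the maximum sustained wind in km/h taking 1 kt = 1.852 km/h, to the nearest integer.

ΔP = 1011 − 895 = 116 hPa.
V ≈ 6.4 × 116^0.657 = 6.4 × 22.717 ≈ 145.388 kt.
145.388 × 1.852 ≈ 269.26 km/h → 269 km/h.

269 km/h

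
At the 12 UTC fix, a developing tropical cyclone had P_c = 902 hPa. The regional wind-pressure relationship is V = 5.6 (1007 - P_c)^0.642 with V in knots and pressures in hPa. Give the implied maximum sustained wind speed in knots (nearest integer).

ΔP = 1007 − 902 = 105 hPa.
105^0.642 ≈ 19.843.
V ≈ 5.6 × 19.843 ≈ 111.1 kt.

111 kt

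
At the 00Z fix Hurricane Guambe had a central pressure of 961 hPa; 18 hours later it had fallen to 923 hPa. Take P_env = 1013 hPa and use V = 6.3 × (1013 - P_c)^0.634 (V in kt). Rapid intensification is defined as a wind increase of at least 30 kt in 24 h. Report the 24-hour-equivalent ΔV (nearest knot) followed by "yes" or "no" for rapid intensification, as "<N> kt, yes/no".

V₁: ΔP = 52, V ≈ 6.3 × 52^0.634 ≈ 77.14 kt.
V₂: ΔP = 90, V ≈ 6.3 × 90^0.634 ≈ 109.23 kt.
ΔV over 18 h = 32.09 kt → 24 h equivalent = 32.09 × 24/18 ≈ 42.79 kt.
43 kt ≥ 30 kt ⇒ rapid intensification.

43 kt, yes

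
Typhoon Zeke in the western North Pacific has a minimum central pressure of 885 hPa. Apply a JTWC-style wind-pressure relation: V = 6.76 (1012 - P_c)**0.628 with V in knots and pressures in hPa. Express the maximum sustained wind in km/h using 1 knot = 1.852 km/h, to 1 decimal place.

ΔP = 1012 − 885 = 127 hPa.
V ≈ 6.76 × 127^0.628 = 6.76 × 20.950 ≈ 141.624 kt.
141.624 × 1.852 ≈ 262.29 km/h → 262.3 km/h.

262.3 km/h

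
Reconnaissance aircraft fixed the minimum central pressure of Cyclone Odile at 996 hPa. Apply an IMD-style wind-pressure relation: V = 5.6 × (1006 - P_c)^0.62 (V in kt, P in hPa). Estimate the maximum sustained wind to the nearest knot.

23 kt

ΔP = 1006 − 996 = 10 hPa.
10^0.62 ≈ 4.169.
V ≈ 5.6 × 4.169 ≈ 23.3 kt.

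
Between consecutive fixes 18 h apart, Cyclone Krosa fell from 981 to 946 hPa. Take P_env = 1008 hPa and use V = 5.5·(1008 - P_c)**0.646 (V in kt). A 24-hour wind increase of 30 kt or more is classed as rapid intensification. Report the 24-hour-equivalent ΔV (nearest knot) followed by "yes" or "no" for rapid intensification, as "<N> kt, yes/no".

44 kt, yes

V₁: ΔP = 27, V ≈ 5.5 × 27^0.646 ≈ 46.24 kt.
V₂: ΔP = 62, V ≈ 5.5 × 62^0.646 ≈ 79.11 kt.
ΔV over 18 h = 32.87 kt → 24 h equivalent = 32.87 × 24/18 ≈ 43.83 kt.
44 kt ≥ 30 kt ⇒ rapid intensification.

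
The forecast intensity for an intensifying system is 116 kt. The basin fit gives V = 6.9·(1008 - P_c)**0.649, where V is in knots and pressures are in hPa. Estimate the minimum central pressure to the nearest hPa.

ΔP = (V / 6.9)^(1/0.649) = (116/6.9)^1.541.
116/6.9 = 16.812; 16.812^1.541 ≈ 77.35 hPa.
P_c = 1008 − 77.35 = 930.65 ≈ 931 hPa.

931 hPa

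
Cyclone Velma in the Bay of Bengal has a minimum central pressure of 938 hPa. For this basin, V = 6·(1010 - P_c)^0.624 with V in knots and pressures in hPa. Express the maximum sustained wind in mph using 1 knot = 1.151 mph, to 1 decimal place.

99.6 mph

ΔP = 1010 − 938 = 72 hPa.
V ≈ 6 × 72^0.624 = 6 × 14.420 ≈ 86.522 kt.
86.522 × 1.151 ≈ 99.59 mph → 99.6 mph.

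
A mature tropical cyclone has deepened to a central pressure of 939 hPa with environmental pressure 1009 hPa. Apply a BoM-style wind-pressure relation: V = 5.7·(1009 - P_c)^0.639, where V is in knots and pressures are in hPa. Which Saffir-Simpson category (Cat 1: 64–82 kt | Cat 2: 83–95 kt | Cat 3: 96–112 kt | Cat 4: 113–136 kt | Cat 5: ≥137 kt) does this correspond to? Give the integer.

ΔP = 1009 − 939 = 70 hPa.
V ≈ 5.7 × 70^0.639 = 5.7 × 15.10 ≈ 86 kt.
86 kt falls in the Category 2 band.

2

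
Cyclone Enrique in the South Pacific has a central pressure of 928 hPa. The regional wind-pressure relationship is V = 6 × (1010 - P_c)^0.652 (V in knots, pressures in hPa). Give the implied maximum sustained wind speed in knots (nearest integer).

106 kt

ΔP = 1010 − 928 = 82 hPa.
82^0.652 ≈ 17.693.
V ≈ 6 × 17.693 ≈ 106.2 kt.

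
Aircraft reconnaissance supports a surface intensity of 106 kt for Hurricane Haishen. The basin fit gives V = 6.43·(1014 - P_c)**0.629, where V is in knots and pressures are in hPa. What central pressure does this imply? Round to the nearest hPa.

ΔP = (V / 6.43)^(1/0.629) = (106/6.43)^1.590.
106/6.43 = 16.485; 16.485^1.590 ≈ 86.09 hPa.
P_c = 1014 − 86.09 = 927.91 ≈ 928 hPa.

928 hPa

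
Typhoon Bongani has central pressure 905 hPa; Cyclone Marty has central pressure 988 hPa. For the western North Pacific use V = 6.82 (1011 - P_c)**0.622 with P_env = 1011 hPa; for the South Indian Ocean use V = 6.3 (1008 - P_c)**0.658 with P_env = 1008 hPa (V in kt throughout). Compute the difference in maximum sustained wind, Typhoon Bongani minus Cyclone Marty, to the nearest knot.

Typhoon Bongani: ΔP = 106; V ≈ 6.82 × 106^0.622 ≈ 124.03 kt.
Cyclone Marty: ΔP = 20; V ≈ 6.3 × 20^0.658 ≈ 45.23 kt.
Difference ≈ 124.03 − 45.23 = 78.80 → 79 kt.

79 kt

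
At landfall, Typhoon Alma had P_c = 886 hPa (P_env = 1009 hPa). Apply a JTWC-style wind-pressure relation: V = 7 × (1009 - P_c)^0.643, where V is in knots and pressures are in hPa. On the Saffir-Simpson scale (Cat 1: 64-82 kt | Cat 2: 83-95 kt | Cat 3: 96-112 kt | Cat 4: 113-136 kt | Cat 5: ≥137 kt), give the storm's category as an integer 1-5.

5

ΔP = 1009 − 886 = 123 hPa.
V ≈ 7 × 123^0.643 = 7 × 22.07 ≈ 154 kt.
154 kt falls in the Category 5 band.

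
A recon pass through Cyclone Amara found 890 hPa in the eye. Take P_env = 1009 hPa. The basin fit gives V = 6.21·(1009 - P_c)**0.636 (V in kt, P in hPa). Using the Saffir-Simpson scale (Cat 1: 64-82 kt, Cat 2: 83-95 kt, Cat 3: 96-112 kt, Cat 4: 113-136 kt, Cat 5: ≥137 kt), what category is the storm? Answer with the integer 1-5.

ΔP = 1009 − 890 = 119 hPa.
V ≈ 6.21 × 119^0.636 = 6.21 × 20.90 ≈ 130 kt.
130 kt falls in the Category 4 band.

4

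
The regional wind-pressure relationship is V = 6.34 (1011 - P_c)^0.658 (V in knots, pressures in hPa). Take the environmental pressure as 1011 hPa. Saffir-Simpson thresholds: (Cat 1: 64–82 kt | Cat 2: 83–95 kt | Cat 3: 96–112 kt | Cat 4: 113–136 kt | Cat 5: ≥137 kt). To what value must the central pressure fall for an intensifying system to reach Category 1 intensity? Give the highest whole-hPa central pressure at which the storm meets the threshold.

977 hPa

Category 1 begins at V = 64 kt.
Required ΔP = (64/6.34)^(1/0.658) = 10.095^1.520 ≈ 33.57 hPa.
P_c ≤ 1011 − 33.57 = 977.43, so the highest integer P_c is 977 hPa.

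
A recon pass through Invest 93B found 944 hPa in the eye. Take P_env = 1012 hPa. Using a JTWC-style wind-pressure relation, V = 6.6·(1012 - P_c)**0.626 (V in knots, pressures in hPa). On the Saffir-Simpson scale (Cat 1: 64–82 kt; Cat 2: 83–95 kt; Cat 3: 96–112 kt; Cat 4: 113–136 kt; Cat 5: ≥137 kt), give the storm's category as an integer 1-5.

ΔP = 1012 − 944 = 68 hPa.
V ≈ 6.6 × 68^0.626 = 6.6 × 14.03 ≈ 93 kt.
93 kt falls in the Category 2 band.

2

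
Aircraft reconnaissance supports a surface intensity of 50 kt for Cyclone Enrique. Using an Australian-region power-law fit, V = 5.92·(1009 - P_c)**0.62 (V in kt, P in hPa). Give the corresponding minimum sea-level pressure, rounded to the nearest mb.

978 mb

ΔP = (V / 5.92)^(1/0.62) = (50/5.92)^1.613.
50/5.92 = 8.446; 8.446^1.613 ≈ 31.23 mb.
P_c = 1009 − 31.23 = 977.77 ≈ 978 mb.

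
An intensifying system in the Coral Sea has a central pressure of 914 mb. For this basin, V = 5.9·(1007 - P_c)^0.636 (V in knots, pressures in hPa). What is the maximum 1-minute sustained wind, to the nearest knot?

ΔP = 1007 − 914 = 93 mb.
93^0.636 ≈ 17.863.
V ≈ 5.9 × 17.863 ≈ 105.4 kt.

105 kt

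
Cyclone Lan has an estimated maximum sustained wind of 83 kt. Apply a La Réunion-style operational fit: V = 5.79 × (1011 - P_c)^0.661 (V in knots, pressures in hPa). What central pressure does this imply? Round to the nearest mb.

955 mb

ΔP = (V / 5.79)^(1/0.661) = (83/5.79)^1.513.
83/5.79 = 14.335; 14.335^1.513 ≈ 56.17 mb.
P_c = 1011 − 56.17 = 954.83 ≈ 955 mb.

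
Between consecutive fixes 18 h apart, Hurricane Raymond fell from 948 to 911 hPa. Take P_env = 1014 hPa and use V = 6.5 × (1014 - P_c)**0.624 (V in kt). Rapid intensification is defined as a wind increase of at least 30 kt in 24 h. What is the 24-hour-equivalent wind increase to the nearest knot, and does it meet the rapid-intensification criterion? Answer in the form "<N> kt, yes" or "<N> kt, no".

38 kt, yes

V₁: ΔP = 66, V ≈ 6.5 × 66^0.624 ≈ 88.78 kt.
V₂: ΔP = 103, V ≈ 6.5 × 103^0.624 ≈ 117.20 kt.
ΔV over 18 h = 28.42 kt → 24 h equivalent = 28.42 × 24/18 ≈ 37.89 kt.
38 kt ≥ 30 kt ⇒ rapid intensification.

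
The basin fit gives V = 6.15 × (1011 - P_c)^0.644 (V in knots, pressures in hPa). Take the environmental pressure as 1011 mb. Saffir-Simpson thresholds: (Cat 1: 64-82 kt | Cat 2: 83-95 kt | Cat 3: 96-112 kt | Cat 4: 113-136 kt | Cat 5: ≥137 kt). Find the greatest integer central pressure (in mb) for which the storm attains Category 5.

887 mb

Category 5 begins at V = 137 kt.
Required ΔP = (137/6.15)^(1/0.644) = 22.276^1.553 ≈ 123.86 mb.
P_c ≤ 1011 − 123.86 = 887.14, so the highest integer P_c is 887 mb.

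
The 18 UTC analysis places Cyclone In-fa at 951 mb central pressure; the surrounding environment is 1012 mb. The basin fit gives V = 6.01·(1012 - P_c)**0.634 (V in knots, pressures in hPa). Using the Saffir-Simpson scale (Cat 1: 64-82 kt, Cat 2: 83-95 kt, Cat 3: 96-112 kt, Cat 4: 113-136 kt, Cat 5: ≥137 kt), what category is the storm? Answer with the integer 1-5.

ΔP = 1012 − 951 = 61 mb.
V ≈ 6.01 × 61^0.634 = 6.01 × 13.55 ≈ 81 kt.
81 kt falls in the Category 1 band.

1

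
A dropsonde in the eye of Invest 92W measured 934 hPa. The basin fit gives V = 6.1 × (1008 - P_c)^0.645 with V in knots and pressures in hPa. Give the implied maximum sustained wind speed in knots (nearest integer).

98 kt

ΔP = 1008 − 934 = 74 hPa.
74^0.645 ≈ 16.057.
V ≈ 6.1 × 16.057 ≈ 97.9 kt.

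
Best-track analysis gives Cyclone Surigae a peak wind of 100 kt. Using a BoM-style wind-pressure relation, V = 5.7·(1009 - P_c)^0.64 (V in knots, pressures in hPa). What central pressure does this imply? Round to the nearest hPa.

921 hPa

ΔP = (V / 5.7)^(1/0.64) = (100/5.7)^1.562.
100/5.7 = 17.544; 17.544^1.562 ≈ 87.89 hPa.
P_c = 1009 − 87.89 = 921.11 ≈ 921 hPa.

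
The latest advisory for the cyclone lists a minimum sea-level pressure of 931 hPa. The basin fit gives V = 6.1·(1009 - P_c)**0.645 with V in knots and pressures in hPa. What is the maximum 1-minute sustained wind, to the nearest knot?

ΔP = 1009 − 931 = 78 hPa.
78^0.645 ≈ 16.611.
V ≈ 6.1 × 16.611 ≈ 101.3 kt.

101 kt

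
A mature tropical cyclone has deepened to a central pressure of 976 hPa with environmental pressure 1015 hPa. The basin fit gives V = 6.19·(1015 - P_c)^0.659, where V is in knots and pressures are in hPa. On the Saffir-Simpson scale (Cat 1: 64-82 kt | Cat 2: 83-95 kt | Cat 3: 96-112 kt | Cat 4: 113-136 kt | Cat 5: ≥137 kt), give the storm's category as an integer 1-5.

1

ΔP = 1015 − 976 = 39 hPa.
V ≈ 6.19 × 39^0.659 = 6.19 × 11.18 ≈ 69 kt.
69 kt falls in the Category 1 band.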